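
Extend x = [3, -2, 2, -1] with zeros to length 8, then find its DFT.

Original 4-point DFT: [2, 1+1i, 8, 1-1i]
Zero-padded 8-point DFT provides frequency interpolation.

DFT_8([x, 0, ...]) = [2, 2.2929+0.1213i, 1+1i, 3.7071+4.1213i, 8, 3.7071-4.1213i, 1-1i, 2.2929-0.1213i]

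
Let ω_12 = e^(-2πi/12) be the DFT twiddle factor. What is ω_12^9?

ω_12^9 = e^(-2πi·9/12)
= cos(-2π·9/12) + i·sin(-2π·9/12)
= cos(-18π/12) + i·sin(-18π/12)

ω_12^9 = cos(-18π/12) + i·sin(-18π/12) = 1i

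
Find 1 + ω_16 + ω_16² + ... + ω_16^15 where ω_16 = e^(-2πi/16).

Sum of all nth roots of unity equals 0 for n > 1 (geometric series with r ≠ 1).

0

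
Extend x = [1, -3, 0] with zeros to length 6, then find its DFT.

Original 3-point DFT: [-2, 2.5000+2.5981i, 2.5000-2.5981i]
Zero-padded 6-point DFT provides frequency interpolation.

DFT_6([x, 0, ...]) = [-2, -0.5000+2.5981i, 2.5000+2.5981i, 4, 2.5000-2.5981i, -0.5000-2.5981i]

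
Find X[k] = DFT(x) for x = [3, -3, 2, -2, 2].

X[k] = Σ(n=0 to 4) x[n] · ω_5^(nk)
where ω_5 = e^(-2πi/5)

Computing each X[k]:
X[0] = 2
X[1] = 2.6910+2.4041i
X[2] = 3.8090+6.7432i
X[3] = 3.8090-6.7432i
X[4] = 2.6910-2.4041i

X = [2, 2.6910+2.4041i, 3.8090+6.7432i, 3.8090-6.7432i, 2.6910-2.4041i]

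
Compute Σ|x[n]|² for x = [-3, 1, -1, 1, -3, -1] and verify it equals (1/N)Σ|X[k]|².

Time domain:
Σ|x[n]|² = |-3|² + |1|² + |-1|² + |1|² + |-3|² + |-1|² = 22.0000

Frequency domain:
(1/6)Σ|X[k]|² = (1/6)(|-6|² + |-2.0000-3.4641i|² + |0|² + |-8|² + |0|² + |-2.0000+3.4641i|²) = (1/6)·132.0000 = 22.0000

Both sides agree, confirming Parseval's theorem.

Σ|x[n]|² = (1/N)Σ|X[k]|² = 22.0000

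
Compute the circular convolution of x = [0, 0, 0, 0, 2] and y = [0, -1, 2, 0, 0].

(x ⊛ y)[n] = Σ(m=0 to 4) x[m] · y[(n-m) mod 5]

Computing each output sample:
(x ⊛ y)[0] = -2
(x ⊛ y)[1] = 4
(x ⊛ y)[2] = 0
(x ⊛ y)[3] = 0
(x ⊛ y)[4] = 0

x ⊛ y = [-2, 4, 0, 0, 0]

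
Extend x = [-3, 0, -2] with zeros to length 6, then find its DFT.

Original 3-point DFT: [-5, -2.0000-1.7321i, -2.0000+1.7321i]
Zero-padded 6-point DFT provides frequency interpolation.

DFT_6([x, 0, ...]) = [-5, -2.0000+1.7321i, -2.0000-1.7321i, -5, -2.0000+1.7321i, -2.0000-1.7321i]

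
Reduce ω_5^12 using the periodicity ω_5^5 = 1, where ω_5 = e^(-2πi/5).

Since ω_5^5 = 1, powers reduce modulo 5.
12 mod 5 = 2
So ω_5^12 = ω_5^2 = e^(-2πi·2/5)

ω_5^12 = ω_5^2 = -0.8090-0.5878i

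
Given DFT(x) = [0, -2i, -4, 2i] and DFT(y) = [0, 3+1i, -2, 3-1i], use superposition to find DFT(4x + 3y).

By linearity: DFT(4x + 3y) = 4·DFT(x) + 3·DFT(y)
= 4·[0, -2i, -4, 2i] + 3·[0, 3+1i, -2, 3-1i]

Computing element-wise:
Z[0] = 4·(0) + 3·(0) = 0
Z[1] = 4·(-2i) + 3·(3+1i) = 9-5i
Z[2] = 4·(-4) + 3·(-2) = -22
Z[3] = 4·(2i) + 3·(3-1i) = 9+5i

DFT(4x + 3y) = 4·X + 3·Y = [0, 9-5i, -22, 9+5i]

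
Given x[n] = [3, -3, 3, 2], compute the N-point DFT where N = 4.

X[k] = Σ(n=0 to 3) x[n] · ω_4^(nk)
where ω_4 = e^(-2πi/4)

Computing each X[k]:
X[0] = 5
X[1] = 5i
X[2] = 7
X[3] = -5i

X = [5, 5i, 7, -5i]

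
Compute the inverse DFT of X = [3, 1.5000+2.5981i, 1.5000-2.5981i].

x[n] = (1/3) Σ(k=0 to 2) X[k] · e^(2πikn/3)

Computing each x[n]:
x[0] = 2
x[1] = -1
x[2] = 2

x = [2, -1, 2]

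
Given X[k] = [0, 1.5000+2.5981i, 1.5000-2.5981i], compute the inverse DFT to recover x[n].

x[n] = (1/3) Σ(k=0 to 2) X[k] · e^(2πikn/3)

Computing each x[n]:
x[0] = 1
x[1] = -2
x[2] = 1

x = [1, -2, 1]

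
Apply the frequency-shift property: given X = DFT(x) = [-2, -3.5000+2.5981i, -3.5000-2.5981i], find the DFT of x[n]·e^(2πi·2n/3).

Modulation property: DFT(ω_3^(-2n)·x[n]) = X[(k-2) mod 3], so circularly shift X by 2 positions.

X[k-2] = [-3.5000+2.5981i, -3.5000-2.5981i, -2]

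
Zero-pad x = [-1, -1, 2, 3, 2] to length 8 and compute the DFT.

Original 5-point DFT: [5, -4.7361+3.4410i, -0.2639+0.8123i, -0.2639-0.8123i, -4.7361-3.4410i]
Zero-padded 8-point DFT provides frequency interpolation.

DFT_8([x, 0, ...]) = [5, -5.8284-3.4142i, -1+4i, -0.1716+0.5858i, 1, -0.1716-0.5858i, -1-4i, -5.8284+3.4142i]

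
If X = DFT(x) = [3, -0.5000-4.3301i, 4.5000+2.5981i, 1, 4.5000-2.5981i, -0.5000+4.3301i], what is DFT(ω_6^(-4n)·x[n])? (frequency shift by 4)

Modulation property: DFT(ω_6^(-4n)·x[n]) = X[(k-4) mod 6], so circularly shift X by 4 positions.

X[k-4] = [4.5000+2.5981i, 1, 4.5000-2.5981i, -0.5000+4.3301i, 3, -0.5000-4.3301i]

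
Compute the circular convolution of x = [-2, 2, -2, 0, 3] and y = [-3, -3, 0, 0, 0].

(x ⊛ y)[n] = Σ(m=0 to 4) x[m] · y[(n-m) mod 5]

Computing each output sample:
(x ⊛ y)[0] = -3
(x ⊛ y)[1] = 0
(x ⊛ y)[2] = 0
(x ⊛ y)[3] = 6
(x ⊛ y)[4] = -9

x ⊛ y = [-3, 0, 0, 6, -9]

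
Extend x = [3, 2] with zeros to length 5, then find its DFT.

Original 2-point DFT: [5, 1]
Zero-padded 5-point DFT provides frequency interpolation.

DFT_5([x, 0, ...]) = [5, 3.6180-1.9021i, 1.3820-1.1756i, 1.3820+1.1756i, 3.6180+1.9021i]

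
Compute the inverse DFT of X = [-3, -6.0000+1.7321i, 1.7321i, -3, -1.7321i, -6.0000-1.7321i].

x[n] = (1/6) Σ(k=0 to 5) X[k] · e^(2πikn/6)

Computing each x[n]:
x[0] = -3
x[1] = -2
x[2] = 0
x[3] = 2
x[4] = 0
x[5] = 0

x = [-3, -2, 0, 2, 0, 0]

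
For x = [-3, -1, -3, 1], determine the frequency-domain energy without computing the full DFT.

Parseval: Σ|x[n]|² = (1/N)Σ|X[k]|², so Σ|X[k]|² = N·Σ|x[n]|² = 4·20.0000

Σ|X[k]|² = N·Σ|x[n]|² = 4·20.0000 = 80.0000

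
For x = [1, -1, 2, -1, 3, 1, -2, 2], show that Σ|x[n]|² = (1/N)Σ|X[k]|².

Time domain:
Σ|x[n]|² = |1|² + |-1|² + |2|² + |-1|² + |3|² + |1|² + |-2|² + |2|² = 25.0000

Frequency domain:
(1/8)Σ|X[k]|² = (1/8)(|5|² + |-1.2929-0.4645i|² + |4+1i|² + |-2.7071+7.5355i|² + |3|² + |-2.7071-7.5355i|² + |4-1i|² + |-1.2929+0.4645i|²) = (1/8)·200.0000 = 25.0000

Both sides agree, confirming Parseval's theorem.

Σ|x[n]|² = (1/N)Σ|X[k]|² = 25.0000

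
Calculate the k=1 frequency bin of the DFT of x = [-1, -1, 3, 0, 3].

X[1] = Σ(n=0 to 4) x[n] · ω_5^(1n) where ω_5 = e^(-2πi/5)
= (-1)·ω_5^0 + (-1)·ω_5^1 + (3)·ω_5^2 + (0)·ω_5^3 + (3)·ω_5^4

X[1] = -2.8090+2.0409i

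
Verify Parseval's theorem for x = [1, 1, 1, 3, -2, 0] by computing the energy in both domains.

Time domain:
Σ|x[n]|² = |1|² + |1|² + |1|² + |3|² + |-2|² + |0|² = 16.0000

Frequency domain:
(1/6)Σ|X[k]|² = (1/6)(|4|² + |-1.0000-3.4641i|² + |4.0000+1.7321i|² + |-4|² + |4.0000-1.7321i|² + |-1.0000+3.4641i|²) = (1/6)·96.0000 = 16.0000

Both sides agree, confirming Parseval's theorem.

Σ|x[n]|² = (1/N)Σ|X[k]|² = 16.0000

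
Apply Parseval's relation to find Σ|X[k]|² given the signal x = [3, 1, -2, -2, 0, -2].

Parseval: Σ|x[n]|² = (1/N)Σ|X[k]|², so Σ|X[k]|² = N·Σ|x[n]|² = 6·22.0000

Σ|X[k]|² = N·Σ|x[n]|² = 6·22.0000 = 132.0000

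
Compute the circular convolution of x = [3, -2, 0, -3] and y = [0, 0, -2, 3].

(x ⊛ y)[n] = Σ(m=0 to 3) x[m] · y[(n-m) mod 4]

Computing each output sample:
(x ⊛ y)[0] = -6
(x ⊛ y)[1] = 6
(x ⊛ y)[2] = -15
(x ⊛ y)[3] = 13

x ⊛ y = [-6, 6, -15, 13]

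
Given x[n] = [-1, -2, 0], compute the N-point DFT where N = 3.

X[k] = Σ(n=0 to 2) x[n] · ω_3^(nk)
where ω_3 = e^(-2πi/3)

Computing each X[k]:
X[0] = -3
X[1] = 1.7321i
X[2] = -1.7321i

X = [-3, 1.7321i, -1.7321i]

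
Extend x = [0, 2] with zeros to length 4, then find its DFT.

Original 2-point DFT: [2, -2]
Zero-padded 4-point DFT provides frequency interpolation.

DFT_4([x, 0, ...]) = [2, -2i, -2, 2i]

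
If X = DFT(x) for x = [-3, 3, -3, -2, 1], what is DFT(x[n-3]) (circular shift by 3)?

Time shift by 3: X_shifted[k] = ω_5^(3k) · X[k]
Shifted x = [-3, -2, 1, -3, 3]

DFT(x[n-3]) = [-4, -1.0729+2.4041i, -4.4271+6.7432i, -4.4271-6.7432i, -1.0729-2.4041i]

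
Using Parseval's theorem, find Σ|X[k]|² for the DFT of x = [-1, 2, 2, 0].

Parseval: Σ|x[n]|² = (1/N)Σ|X[k]|², so Σ|X[k]|² = N·Σ|x[n]|² = 4·9.0000

Σ|X[k]|² = N·Σ|x[n]|² = 4·9.0000 = 36.0000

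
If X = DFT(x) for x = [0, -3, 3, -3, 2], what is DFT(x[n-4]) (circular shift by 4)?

Time shift by 4: X_shifted[k] = ω_5^(4k) · X[k]
Shifted x = [-3, 3, -3, 2, 0]

DFT(x[n-4]) = [-1, -1.2639+0.0858i, -5.7361-6.5186i, -5.7361+6.5186i, -1.2639-0.0858i]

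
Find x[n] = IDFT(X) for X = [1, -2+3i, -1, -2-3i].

x[n] = (1/4) Σ(k=0 to 3) X[k] · e^(2πikn/4)

Computing each x[n]:
x[0] = -1
x[1] = -1
x[2] = 1
x[3] = 2

x = [-1, -1, 1, 2]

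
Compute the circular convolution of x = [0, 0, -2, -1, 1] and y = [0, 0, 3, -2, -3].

(x ⊛ y)[n] = Σ(m=0 to 4) x[m] · y[(n-m) mod 5]

Computing each output sample:
(x ⊛ y)[0] = 1
(x ⊛ y)[1] = 11
(x ⊛ y)[2] = 1
(x ⊛ y)[3] = -3
(x ⊛ y)[4] = -6

x ⊛ y = [1, 11, 1, -3, -6]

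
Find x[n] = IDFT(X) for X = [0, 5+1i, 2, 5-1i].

x[n] = (1/4) Σ(k=0 to 3) X[k] · e^(2πikn/4)

Computing each x[n]:
x[0] = 3
x[1] = -1
x[2] = -2
x[3] = 0

x = [3, -1, -2, 0]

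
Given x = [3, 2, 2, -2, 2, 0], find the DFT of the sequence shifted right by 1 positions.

Time shift by 1: X_shifted[k] = ω_6^(1k) · X[k]
Shifted x = [0, 3, 2, 2, -2, 2]

DFT(x[n-1]) = [7, 0.5000-4.3301i, -0.5000+2.5981i, -7, -0.5000-2.5981i, 0.5000+4.3301i]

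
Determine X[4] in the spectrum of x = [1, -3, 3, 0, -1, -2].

X[4] = Σ(n=0 to 5) x[n] · ω_6^(4n) where ω_6 = e^(-2πi/6)
= (1)·ω_6^0 + (-3)·ω_6^4 + (3)·ω_6^8 + (0)·ω_6^12 + (-1)·ω_6^16 + (-2)·ω_6^20

X[4] = 2.5000-4.3301i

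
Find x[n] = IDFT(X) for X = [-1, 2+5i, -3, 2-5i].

x[n] = (1/4) Σ(k=0 to 3) X[k] · e^(2πikn/4)

Computing each x[n]:
x[0] = 0
x[1] = -2
x[2] = -2
x[3] = 3

x = [0, -2, -2, 3]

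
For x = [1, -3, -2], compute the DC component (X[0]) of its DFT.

X[0] = Σ(n=0 to 2) x[n] · ω_3^0 = Σ x[n]
= (1) + (-3) + (-2)

X[0] = -4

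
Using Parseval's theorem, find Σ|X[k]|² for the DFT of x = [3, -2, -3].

Parseval: Σ|x[n]|² = (1/N)Σ|X[k]|², so Σ|X[k]|² = N·Σ|x[n]|² = 3·22.0000

Σ|X[k]|² = N·Σ|x[n]|² = 3·22.0000 = 66.0000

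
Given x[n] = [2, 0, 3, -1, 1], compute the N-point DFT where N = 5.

X[k] = Σ(n=0 to 4) x[n] · ω_5^(nk)
where ω_5 = e^(-2πi/5)

Computing each X[k]:
X[0] = 5
X[1] = 0.6910-1.4001i
X[2] = 1.8090+4.3920i
X[3] = 1.8090-4.3920i
X[4] = 0.6910+1.4001i

X = [5, 0.6910-1.4001i, 1.8090+4.3920i, 1.8090-4.3920i, 0.6910+1.4001i]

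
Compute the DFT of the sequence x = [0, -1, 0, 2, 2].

X[k] = Σ(n=0 to 4) x[n] · ω_5^(nk)
where ω_5 = e^(-2πi/5)

Computing each X[k]:
X[0] = 3
X[1] = -1.3090+4.0287i
X[2] = -0.1910-0.1388i
X[3] = -0.1910+0.1388i
X[4] = -1.3090-4.0287i

X = [3, -1.3090+4.0287i, -0.1910-0.1388i, -0.1910+0.1388i, -1.3090-4.0287i]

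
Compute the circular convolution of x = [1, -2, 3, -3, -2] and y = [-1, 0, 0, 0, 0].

(x ⊛ y)[n] = Σ(m=0 to 4) x[m] · y[(n-m) mod 5]

Computing each output sample:
(x ⊛ y)[0] = -1
(x ⊛ y)[1] = 2
(x ⊛ y)[2] = -3
(x ⊛ y)[3] = 3
(x ⊛ y)[4] = 2

x ⊛ y = [-1, 2, -3, 3, 2]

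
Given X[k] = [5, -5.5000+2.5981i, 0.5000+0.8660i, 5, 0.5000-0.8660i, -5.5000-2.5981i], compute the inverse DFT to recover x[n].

x[n] = (1/6) Σ(k=0 to 5) X[k] · e^(2πikn/6)

Computing each x[n]:
x[0] = 0
x[1] = -2
x[2] = 2
x[3] = 2
x[4] = 3
x[5] = 0

x = [0, -2, 2, 2, 3, 0]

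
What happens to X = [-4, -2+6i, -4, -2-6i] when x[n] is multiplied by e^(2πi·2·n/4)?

Modulation property: DFT(ω_4^(-2n)·x[n]) = X[(k-2) mod 4], so circularly shift X by 2 positions.

X[k-2] = [-4, -2-6i, -4, -2+6i]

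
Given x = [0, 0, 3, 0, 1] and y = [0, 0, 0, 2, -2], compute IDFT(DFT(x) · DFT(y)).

(x ⊛ y)[n] = Σ(m=0 to 4) x[m] · y[(n-m) mod 5]

Computing each output sample:
(x ⊛ y)[0] = 6
(x ⊛ y)[1] = -6
(x ⊛ y)[2] = 2
(x ⊛ y)[3] = -2
(x ⊛ y)[4] = 0

x ⊛ y = [6, -6, 2, -2, 0]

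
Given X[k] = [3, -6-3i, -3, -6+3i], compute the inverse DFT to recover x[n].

x[n] = (1/4) Σ(k=0 to 3) X[k] · e^(2πikn/4)

Computing each x[n]:
x[0] = -3
x[1] = 3
x[2] = 3
x[3] = 0

x = [-3, 3, 3, 0]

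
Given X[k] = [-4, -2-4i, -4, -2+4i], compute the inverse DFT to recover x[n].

x[n] = (1/4) Σ(k=0 to 3) X[k] · e^(2πikn/4)

Computing each x[n]:
x[0] = -3
x[1] = 2
x[2] = -1
x[3] = -2

x = [-3, 2, -1, -2]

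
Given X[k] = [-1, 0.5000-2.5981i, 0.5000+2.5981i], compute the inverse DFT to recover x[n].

x[n] = (1/3) Σ(k=0 to 2) X[k] · e^(2πikn/3)

Computing each x[n]:
x[0] = 0
x[1] = 1
x[2] = -2

x = [0, 1, -2]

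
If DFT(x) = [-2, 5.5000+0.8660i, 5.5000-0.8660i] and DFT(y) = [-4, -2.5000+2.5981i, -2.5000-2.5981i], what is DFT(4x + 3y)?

By linearity: DFT(4x + 3y) = 4·DFT(x) + 3·DFT(y)
= 4·[-2, 5.5000+0.8660i, 5.5000-0.8660i] + 3·[-4, -2.5000+2.5981i, -2.5000-2.5981i]

Computing element-wise:
Z[0] = 4·(-2) + 3·(-4) = -20
Z[1] = 4·(5.5000+0.8660i) + 3·(-2.5000+2.5981i) = 14.5000+11.2583i
Z[2] = 4·(5.5000-0.8660i) + 3·(-2.5000-2.5981i) = 14.5000-11.2583i

DFT(4x + 3y) = 4·X + 3·Y = [-20, 14.5000+11.2583i, 14.5000-11.2583i]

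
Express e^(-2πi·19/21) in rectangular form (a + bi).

ω_21^19 = e^(-2πi·19/21)
= cos(-2π·19/21) + i·sin(-2π·19/21)
= cos(-38π/21) + i·sin(-38π/21)

ω_21^19 = cos(-38π/21) + i·sin(-38π/21) = 0.8262+0.5633i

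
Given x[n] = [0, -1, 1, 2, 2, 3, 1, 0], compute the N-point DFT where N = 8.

X[k] = Σ(n=0 to 7) x[n] · ω_8^(nk)
where ω_8 = e^(-2πi/8)

Computing each X[k]:
X[0] = 8
X[1] = -6.2426+1.4142i
X[2] = 0
X[3] = 2.2426+1.4142i
X[4] = 0
X[5] = 2.2426-1.4142i
X[6] = 0
X[7] = -6.2426-1.4142i

X = [8, -6.2426+1.4142i, 0, 2.2426+1.4142i, 0, 2.2426-1.4142i, 0, -6.2426-1.4142i]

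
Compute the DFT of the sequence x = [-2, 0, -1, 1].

X[k] = Σ(n=0 to 3) x[n] · ω_4^(nk)
where ω_4 = e^(-2πi/4)

Computing each X[k]:
X[0] = -2
X[1] = -1+1i
X[2] = -4
X[3] = -1-1i

X = [-2, -1+1i, -4, -1-1i]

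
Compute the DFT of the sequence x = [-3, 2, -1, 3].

X[k] = Σ(n=0 to 3) x[n] · ω_4^(nk)
where ω_4 = e^(-2πi/4)

Computing each X[k]:
X[0] = 1
X[1] = -2+1i
X[2] = -9
X[3] = -2-1i

X = [1, -2+1i, -9, -2-1i]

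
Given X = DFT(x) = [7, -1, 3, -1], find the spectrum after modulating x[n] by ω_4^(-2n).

Modulation property: DFT(ω_4^(-2n)·x[n]) = X[(k-2) mod 4], so circularly shift X by 2 positions.

X[k-2] = [3, -1, 7, -1]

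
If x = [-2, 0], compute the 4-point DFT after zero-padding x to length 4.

Original 2-point DFT: [-2, -2]
Zero-padded 4-point DFT provides frequency interpolation.

DFT_4([x, 0, ...]) = [-2, -2, -2, -2]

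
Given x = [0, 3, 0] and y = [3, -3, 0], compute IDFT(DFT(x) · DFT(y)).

(x ⊛ y)[n] = Σ(m=0 to 2) x[m] · y[(n-m) mod 3]

Computing each output sample:
(x ⊛ y)[0] = 0
(x ⊛ y)[1] = 9
(x ⊛ y)[2] = -9

x ⊛ y = [0, 9, -9]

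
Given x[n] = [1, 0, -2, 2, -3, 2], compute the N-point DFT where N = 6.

X[k] = Σ(n=0 to 5) x[n] · ω_6^(nk)
where ω_6 = e^(-2πi/6)

Computing each X[k]:
X[0] = 0
X[1] = 2.5000+0.8660i
X[2] = 4.5000+2.5981i
X[3] = -8
X[4] = 4.5000-2.5981i
X[5] = 2.5000-0.8660i

X = [0, 2.5000+0.8660i, 4.5000+2.5981i, -8, 4.5000-2.5981i, 2.5000-0.8660i]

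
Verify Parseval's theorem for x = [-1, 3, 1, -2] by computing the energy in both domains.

Time domain:
Σ|x[n]|² = |-1|² + |3|² + |1|² + |-2|² = 15.0000

Frequency domain:
(1/4)Σ|X[k]|² = (1/4)(|1|² + |-2-5i|² + |-1|² + |-2+5i|²) = (1/4)·60.0000 = 15.0000

Both sides agree, confirming Parseval's theorem.

Σ|x[n]|² = (1/N)Σ|X[k]|² = 15.0000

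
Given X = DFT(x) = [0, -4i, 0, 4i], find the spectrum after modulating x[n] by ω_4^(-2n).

Modulation property: DFT(ω_4^(-2n)·x[n]) = X[(k-2) mod 4], so circularly shift X by 2 positions.

X[k-2] = [0, 4i, 0, -4i]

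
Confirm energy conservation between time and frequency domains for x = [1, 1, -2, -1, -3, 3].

Time domain:
Σ|x[n]|² = |1|² + |1|² + |-2|² + |-1|² + |-3|² + |3|² = 25.0000

Frequency domain:
(1/6)Σ|X[k]|² = (1/6)(|-1|² + |6.5000+0.8660i|² + |0.5000+2.5981i|² + |-7|² + |0.5000-2.5981i|² + |6.5000-0.8660i|²) = (1/6)·150.0000 = 25.0000

Both sides agree, confirming Parseval's theorem.

Σ|x[n]|² = (1/N)Σ|X[k]|² = 25.0000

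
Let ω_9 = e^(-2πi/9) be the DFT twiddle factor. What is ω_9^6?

ω_9^6 = e^(-2πi·6/9)
= cos(-2π·6/9) + i·sin(-2π·6/9)
= cos(-12π/9) + i·sin(-12π/9)

ω_9^6 = cos(-12π/9) + i·sin(-12π/9) = -0.5000+0.8660i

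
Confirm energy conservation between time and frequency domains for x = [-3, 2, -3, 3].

Time domain:
Σ|x[n]|² = |-3|² + |2|² + |-3|² + |3|² = 31.0000

Frequency domain:
(1/4)Σ|X[k]|² = (1/4)(|-1|² + |1i|² + |-11|² + |-1i|²) = (1/4)·124.0000 = 31.0000

Both sides agree, confirming Parseval's theorem.

Σ|x[n]|² = (1/N)Σ|X[k]|² = 31.0000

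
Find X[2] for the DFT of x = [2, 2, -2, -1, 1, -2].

X[2] = Σ(n=0 to 5) x[n] · ω_6^(2n) where ω_6 = e^(-2πi/6)
= (2)·ω_6^0 + (2)·ω_6^2 + (-2)·ω_6^4 + (-1)·ω_6^6 + (1)·ω_6^8 + (-2)·ω_6^10

X[2] = 1.5000-6.0622i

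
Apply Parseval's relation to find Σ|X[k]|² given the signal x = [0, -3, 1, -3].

Parseval: Σ|x[n]|² = (1/N)Σ|X[k]|², so Σ|X[k]|² = N·Σ|x[n]|² = 4·19.0000

Σ|X[k]|² = N·Σ|x[n]|² = 4·19.0000 = 76.0000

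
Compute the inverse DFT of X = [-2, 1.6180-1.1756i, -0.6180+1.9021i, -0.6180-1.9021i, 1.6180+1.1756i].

x[n] = (1/5) Σ(k=0 to 4) X[k] · e^(2πikn/5)

Computing each x[n]:
x[0] = 0
x[1] = 0
x[2] = 0
x[3] = -2
x[4] = 0

x = [0, 0, 0, -2, 0]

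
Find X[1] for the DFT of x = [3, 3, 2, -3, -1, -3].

X[1] = Σ(n=0 to 5) x[n] · ω_6^(1n) where ω_6 = e^(-2πi/6)
= (3)·ω_6^0 + (3)·ω_6^1 + (2)·ω_6^2 + (-3)·ω_6^3 + (-1)·ω_6^4 + (-3)·ω_6^5

X[1] = 5.5000-7.7942i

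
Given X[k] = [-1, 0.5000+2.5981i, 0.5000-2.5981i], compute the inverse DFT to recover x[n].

x[n] = (1/3) Σ(k=0 to 2) X[k] · e^(2πikn/3)

Computing each x[n]:
x[0] = 0
x[1] = -2
x[2] = 1

x = [0, -2, 1]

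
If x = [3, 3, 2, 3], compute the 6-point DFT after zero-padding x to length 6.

Original 4-point DFT: [11, 1, -1, 1]
Zero-padded 6-point DFT provides frequency interpolation.

DFT_6([x, 0, ...]) = [11, 0.5000-4.3301i, 3.5000-0.8660i, -1, 3.5000+0.8660i, 0.5000+4.3301i]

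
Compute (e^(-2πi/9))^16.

Since ω_9^9 = 1, powers reduce modulo 9.
16 mod 9 = 7
So ω_9^16 = ω_9^7 = e^(-2πi·7/9)

ω_9^16 = ω_9^7 = 0.1736+0.9848i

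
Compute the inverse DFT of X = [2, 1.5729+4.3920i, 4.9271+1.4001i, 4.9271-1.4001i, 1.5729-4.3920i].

x[n] = (1/5) Σ(k=0 to 4) X[k] · e^(2πikn/5)

Computing each x[n]:
x[0] = 3
x[1] = -3
x[2] = 0
x[3] = 1
x[4] = 1

x = [3, -3, 0, 1, 1]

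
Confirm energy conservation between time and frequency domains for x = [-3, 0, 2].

Time domain:
Σ|x[n]|² = |-3|² + |0|² + |2|² = 13.0000

Frequency domain:
(1/3)Σ|X[k]|² = (1/3)(|-1|² + |-4.0000+1.7321i|² + |-4.0000-1.7321i|²) = (1/3)·39.0000 = 13.0000

Both sides agree, confirming Parseval's theorem.

Σ|x[n]|² = (1/N)Σ|X[k]|² = 13.0000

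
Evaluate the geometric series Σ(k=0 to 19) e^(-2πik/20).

Sum of all nth roots of unity equals 0 for n > 1 (geometric series with r ≠ 1).

0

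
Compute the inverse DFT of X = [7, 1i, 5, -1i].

x[n] = (1/4) Σ(k=0 to 3) X[k] · e^(2πikn/4)

Computing each x[n]:
x[0] = 3
x[1] = 0
x[2] = 3
x[3] = 1

x = [3, 0, 3, 1]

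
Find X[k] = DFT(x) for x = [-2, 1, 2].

X[k] = Σ(n=0 to 2) x[n] · ω_3^(nk)
where ω_3 = e^(-2πi/3)

Computing each X[k]:
X[0] = 1
X[1] = -3.5000+0.8660i
X[2] = -3.5000-0.8660i

X = [1, -3.5000+0.8660i, -3.5000-0.8660i]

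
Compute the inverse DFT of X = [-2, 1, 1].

x[n] = (1/3) Σ(k=0 to 2) X[k] · e^(2πikn/3)

Computing each x[n]:
x[0] = 0
x[1] = -1
x[2] = -1

x = [0, -1, -1]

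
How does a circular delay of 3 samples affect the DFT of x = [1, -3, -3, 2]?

Time shift by 3: X_shifted[k] = ω_4^(3k) · X[k]
Shifted x = [-3, -3, 2, 1]

DFT(x[n-3]) = [-3, -5+4i, 1, -5-4i]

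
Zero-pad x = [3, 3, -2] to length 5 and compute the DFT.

Original 3-point DFT: [4, 2.5000-4.3301i, 2.5000+4.3301i]
Zero-padded 5-point DFT provides frequency interpolation.

DFT_5([x, 0, ...]) = [4, 5.5451-1.6776i, -0.0451-3.6655i, -0.0451+3.6655i, 5.5451+1.6776i]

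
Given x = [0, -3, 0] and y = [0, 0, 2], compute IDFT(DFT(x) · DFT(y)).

(x ⊛ y)[n] = Σ(m=0 to 2) x[m] · y[(n-m) mod 3]

Computing each output sample:
(x ⊛ y)[0] = -6
(x ⊛ y)[1] = 0
(x ⊛ y)[2] = 0

x ⊛ y = [-6, 0, 0]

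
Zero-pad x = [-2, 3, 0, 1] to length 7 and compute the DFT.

Original 4-point DFT: [2, -2-2i, -6, -2+2i]
Zero-padded 7-point DFT provides frequency interpolation.

DFT_7([x, 0, ...]) = [2, -1.0305-2.7794i, -2.0441-2.1430i, -4.9254-2.2766i, -4.9254+2.2766i, -2.0441+2.1430i, -1.0305+2.7794i]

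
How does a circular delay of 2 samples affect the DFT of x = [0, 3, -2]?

Time shift by 2: X_shifted[k] = ω_3^(2k) · X[k]
Shifted x = [3, -2, 0]

DFT(x[n-2]) = [1, 4.0000+1.7321i, 4.0000-1.7321i]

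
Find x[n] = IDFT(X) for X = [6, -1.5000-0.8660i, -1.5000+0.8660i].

x[n] = (1/3) Σ(k=0 to 2) X[k] · e^(2πikn/3)

Computing each x[n]:
x[0] = 1
x[1] = 3
x[2] = 2

x = [1, 3, 2]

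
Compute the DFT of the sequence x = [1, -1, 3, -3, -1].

X[k] = Σ(n=0 to 4) x[n] · ω_5^(nk)
where ω_5 = e^(-2πi/5)

Computing each X[k]:
X[0] = -1
X[1] = 0.3820-3.5267i
X[2] = 2.6180+5.7063i
X[3] = 2.6180-5.7063i
X[4] = 0.3820+3.5267i

X = [-1, 0.3820-3.5267i, 2.6180+5.7063i, 2.6180-5.7063i, 0.3820+3.5267i]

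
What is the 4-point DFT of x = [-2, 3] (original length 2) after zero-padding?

Original 2-point DFT: [1, -5]
Zero-padded 4-point DFT provides frequency interpolation.

DFT_4([x, 0, ...]) = [1, -2-3i, -5, -2+3i]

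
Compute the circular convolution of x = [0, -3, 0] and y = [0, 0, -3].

(x ⊛ y)[n] = Σ(m=0 to 2) x[m] · y[(n-m) mod 3]

Computing each output sample:
(x ⊛ y)[0] = 9
(x ⊛ y)[1] = 0
(x ⊛ y)[2] = 0

x ⊛ y = [9, 0, 0]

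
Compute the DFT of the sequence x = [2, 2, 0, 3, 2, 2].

X[k] = Σ(n=0 to 5) x[n] · ω_6^(nk)
where ω_6 = e^(-2πi/6)

Computing each X[k]:
X[0] = 11
X[1] = 1.7321i
X[2] = 2.0000-1.7321i
X[3] = -3
X[4] = 2.0000+1.7321i
X[5] = -1.7321i

X = [11, 1.7321i, 2.0000-1.7321i, -3, 2.0000+1.7321i, -1.7321i]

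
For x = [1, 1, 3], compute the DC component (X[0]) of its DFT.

X[0] = Σ(n=0 to 2) x[n] · ω_3^0 = Σ x[n]
= (1) + (1) + (3)

X[0] = 5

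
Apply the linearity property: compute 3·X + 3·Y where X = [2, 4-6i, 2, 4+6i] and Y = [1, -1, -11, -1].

By linearity: DFT(3x + 3y) = 3·DFT(x) + 3·DFT(y)
= 3·[2, 4-6i, 2, 4+6i] + 3·[1, -1, -11, -1]

Computing element-wise:
Z[0] = 3·(2) + 3·(1) = 9
Z[1] = 3·(4-6i) + 3·(-1) = 9-18i
Z[2] = 3·(2) + 3·(-11) = -27
Z[3] = 3·(4+6i) + 3·(-1) = 9+18i

DFT(3x + 3y) = 3·X + 3·Y = [9, 9-18i, -27, 9+18i]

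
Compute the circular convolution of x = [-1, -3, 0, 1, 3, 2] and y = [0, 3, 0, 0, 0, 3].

(x ⊛ y)[n] = Σ(m=0 to 5) x[m] · y[(n-m) mod 6]

Computing each output sample:
(x ⊛ y)[0] = -3
(x ⊛ y)[1] = -3
(x ⊛ y)[2] = -6
(x ⊛ y)[3] = 9
(x ⊛ y)[4] = 9
(x ⊛ y)[5] = 6

x ⊛ y = [-3, -3, -6, 9, 9, 6]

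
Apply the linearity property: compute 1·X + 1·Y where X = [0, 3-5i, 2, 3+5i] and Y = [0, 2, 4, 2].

By linearity: DFT(1x + 1y) = 1·DFT(x) + 1·DFT(y)
= 1·[0, 3-5i, 2, 3+5i] + 1·[0, 2, 4, 2]

Computing element-wise:
Z[0] = 1·(0) + 1·(0) = 0
Z[1] = 1·(3-5i) + 1·(2) = 5-5i
Z[2] = 1·(2) + 1·(4) = 6
Z[3] = 1·(3+5i) + 1·(2) = 5+5i

DFT(1x + 1y) = 1·X + 1·Y = [0, 5-5i, 6, 5+5i]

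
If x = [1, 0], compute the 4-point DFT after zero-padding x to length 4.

Original 2-point DFT: [1, 1]
Zero-padded 4-point DFT provides frequency interpolation.

DFT_4([x, 0, ...]) = [1, 1, 1, 1]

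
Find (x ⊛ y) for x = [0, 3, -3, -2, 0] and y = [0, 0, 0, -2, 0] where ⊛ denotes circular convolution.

(x ⊛ y)[n] = Σ(m=0 to 4) x[m] · y[(n-m) mod 5]

Computing each output sample:
(x ⊛ y)[0] = 6
(x ⊛ y)[1] = 4
(x ⊛ y)[2] = 0
(x ⊛ y)[3] = 0
(x ⊛ y)[4] = -6

x ⊛ y = [6, 4, 0, 0, -6]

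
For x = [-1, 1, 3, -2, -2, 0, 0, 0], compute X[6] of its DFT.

X[6] = Σ(n=0 to 7) x[n] · ω_8^(6n) where ω_8 = e^(-2πi/8)
= (-1)·ω_8^0 + (1)·ω_8^6 + (3)·ω_8^12 + (-2)·ω_8^18 + (-2)·ω_8^24 + (0)·ω_8^30 + (0)·ω_8^36 + (0)·ω_8^42

X[6] = -6+3i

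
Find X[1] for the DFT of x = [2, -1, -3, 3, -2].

X[1] = Σ(n=0 to 4) x[n] · ω_5^(1n) where ω_5 = e^(-2πi/5)
= (2)·ω_5^0 + (-1)·ω_5^1 + (-3)·ω_5^2 + (3)·ω_5^3 + (-2)·ω_5^4

X[1] = 1.0729+2.5757i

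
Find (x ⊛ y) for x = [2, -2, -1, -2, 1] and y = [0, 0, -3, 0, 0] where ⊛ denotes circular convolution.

(x ⊛ y)[n] = Σ(m=0 to 4) x[m] · y[(n-m) mod 5]

Computing each output sample:
(x ⊛ y)[0] = 6
(x ⊛ y)[1] = -3
(x ⊛ y)[2] = -6
(x ⊛ y)[3] = 6
(x ⊛ y)[4] = 3

x ⊛ y = [6, -3, -6, 6, 3]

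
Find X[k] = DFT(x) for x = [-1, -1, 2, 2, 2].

X[k] = Σ(n=0 to 4) x[n] · ω_5^(nk)
where ω_5 = e^(-2πi/5)

Computing each X[k]:
X[0] = 4
X[1] = -3.9271+2.8532i
X[2] = -0.5729+1.7634i
X[3] = -0.5729-1.7634i
X[4] = -3.9271-2.8532i

X = [4, -3.9271+2.8532i, -0.5729+1.7634i, -0.5729-1.7634i, -3.9271-2.8532i]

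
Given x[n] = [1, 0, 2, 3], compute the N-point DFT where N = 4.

X[k] = Σ(n=0 to 3) x[n] · ω_4^(nk)
where ω_4 = e^(-2πi/4)

Computing each X[k]:
X[0] = 6
X[1] = -1+3i
X[2] = 0
X[3] = -1-3i

X = [6, -1+3i, 0, -1-3i]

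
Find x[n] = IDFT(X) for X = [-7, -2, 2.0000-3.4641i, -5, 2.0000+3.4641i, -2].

x[n] = (1/6) Σ(k=0 to 5) X[k] · e^(2πikn/6)

Computing each x[n]:
x[0] = -2
x[1] = 0
x[2] = -3
x[3] = 1
x[4] = -1
x[5] = -2

x = [-2, 0, -3, 1, -1, -2]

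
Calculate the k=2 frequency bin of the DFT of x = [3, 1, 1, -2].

X[2] = Σ(n=0 to 3) x[n] · ω_4^(2n) where ω_4 = e^(-2πi/4)
= (3)·ω_4^0 + (1)·ω_4^2 + (1)·ω_4^4 + (-2)·ω_4^6

X[2] = 5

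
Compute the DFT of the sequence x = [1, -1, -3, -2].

X[k] = Σ(n=0 to 3) x[n] · ω_4^(nk)
where ω_4 = e^(-2πi/4)

Computing each X[k]:
X[0] = -5
X[1] = 4-1i
X[2] = 1
X[3] = 4+1i

X = [-5, 4-1i, 1, 4+1i]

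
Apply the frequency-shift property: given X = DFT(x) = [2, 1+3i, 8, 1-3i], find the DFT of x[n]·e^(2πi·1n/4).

Modulation property: DFT(ω_4^(-1n)·x[n]) = X[(k-1) mod 4], so circularly shift X by 1 positions.

X[k-1] = [1-3i, 2, 1+3i, 8]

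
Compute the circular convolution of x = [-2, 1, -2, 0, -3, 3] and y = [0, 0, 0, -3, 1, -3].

(x ⊛ y)[n] = Σ(m=0 to 5) x[m] · y[(n-m) mod 6]

Computing each output sample:
(x ⊛ y)[0] = -5
(x ⊛ y)[1] = 15
(x ⊛ y)[2] = -12
(x ⊛ y)[3] = 18
(x ⊛ y)[4] = -14
(x ⊛ y)[5] = 13

x ⊛ y = [-5, 15, -12, 18, -14, 13]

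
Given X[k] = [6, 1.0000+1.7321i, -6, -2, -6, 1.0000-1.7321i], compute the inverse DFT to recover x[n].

x[n] = (1/6) Σ(k=0 to 5) X[k] · e^(2πikn/6)

Computing each x[n]:
x[0] = -1
x[1] = 2
x[2] = 1
x[3] = -1
x[4] = 2
x[5] = 3

x = [-1, 2, 1, -1, 2, 3]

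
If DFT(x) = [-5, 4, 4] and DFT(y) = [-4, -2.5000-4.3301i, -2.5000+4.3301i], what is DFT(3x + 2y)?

By linearity: DFT(3x + 2y) = 3·DFT(x) + 2·DFT(y)
= 3·[-5, 4, 4] + 2·[-4, -2.5000-4.3301i, -2.5000+4.3301i]

Computing element-wise:
Z[0] = 3·(-5) + 2·(-4) = -23
Z[1] = 3·(4) + 2·(-2.5000-4.3301i) = 7.0000-8.6602i
Z[2] = 3·(4) + 2·(-2.5000+4.3301i) = 7.0000+8.6602i

DFT(3x + 2y) = 3·X + 2·Y = [-23, 7.0000-8.6602i, 7.0000+8.6602i]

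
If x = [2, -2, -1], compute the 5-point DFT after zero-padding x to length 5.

Original 3-point DFT: [-1, 3.5000+0.8660i, 3.5000-0.8660i]
Zero-padded 5-point DFT provides frequency interpolation.

DFT_5([x, 0, ...]) = [-1, 2.1910+2.4899i, 3.3090+0.2245i, 3.3090-0.2245i, 2.1910-2.4899i]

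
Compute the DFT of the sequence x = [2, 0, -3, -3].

X[k] = Σ(n=0 to 3) x[n] · ω_4^(nk)
where ω_4 = e^(-2πi/4)

Computing each X[k]:
X[0] = -4
X[1] = 5-3i
X[2] = 2
X[3] = 5+3i

X = [-4, 5-3i, 2, 5+3i]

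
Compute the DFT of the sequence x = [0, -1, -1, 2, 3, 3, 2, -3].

X[k] = Σ(n=0 to 7) x[n] · ω_8^(nk)
where ω_8 = e^(-2πi/8)

Computing each X[k]:
X[0] = 5
X[1] = -9.3640+2.2929i
X[2] = 2-3i
X[3] = 3.3640-3.7071i
X[4] = 3
X[5] = 3.3640+3.7071i
X[6] = 2+3i
X[7] = -9.3640-2.2929i

X = [5, -9.3640+2.2929i, 2-3i, 3.3640-3.7071i, 3, 3.3640+3.7071i, 2+3i, -9.3640-2.2929i]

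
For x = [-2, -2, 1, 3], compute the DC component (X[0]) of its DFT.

X[0] = Σ(n=0 to 3) x[n] · ω_4^0 = Σ x[n]
= (-2) + (-2) + (1) + (3)

X[0] = 0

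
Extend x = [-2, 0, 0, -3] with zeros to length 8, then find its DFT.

Original 4-point DFT: [-5, -2-3i, 1, -2+3i]
Zero-padded 8-point DFT provides frequency interpolation.

DFT_8([x, 0, ...]) = [-5, 0.1213+2.1213i, -2-3i, -4.1213+2.1213i, 1, -4.1213-2.1213i, -2+3i, 0.1213-2.1213i]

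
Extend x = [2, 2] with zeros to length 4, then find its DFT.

Original 2-point DFT: [4, 0]
Zero-padded 4-point DFT provides frequency interpolation.

DFT_4([x, 0, ...]) = [4, 2-2i, 0, 2+2i]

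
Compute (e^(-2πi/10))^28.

Since ω_10^10 = 1, powers reduce modulo 10.
28 mod 10 = 8
So ω_10^28 = ω_10^8 = e^(-2πi·8/10)

ω_10^28 = ω_10^8 = 0.3090+0.9511i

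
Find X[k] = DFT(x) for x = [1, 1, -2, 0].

X[k] = Σ(n=0 to 3) x[n] · ω_4^(nk)
where ω_4 = e^(-2πi/4)

Computing each X[k]:
X[0] = 0
X[1] = 3-1i
X[2] = -2
X[3] = 3+1i

X = [0, 3-1i, -2, 3+1i]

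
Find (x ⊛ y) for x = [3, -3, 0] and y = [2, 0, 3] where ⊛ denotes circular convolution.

(x ⊛ y)[n] = Σ(m=0 to 2) x[m] · y[(n-m) mod 3]

Computing each output sample:
(x ⊛ y)[0] = -3
(x ⊛ y)[1] = -6
(x ⊛ y)[2] = 9

x ⊛ y = [-3, -6, 9]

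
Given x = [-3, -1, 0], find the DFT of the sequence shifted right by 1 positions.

Time shift by 1: X_shifted[k] = ω_3^(1k) · X[k]
Shifted x = [0, -3, -1]

DFT(x[n-1]) = [-4, 2.0000+1.7321i, 2.0000-1.7321i]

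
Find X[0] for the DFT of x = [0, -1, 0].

X[0] = Σ(n=0 to 2) x[n] · ω_3^0 = Σ x[n]
= (0) + (-1) + (0)

X[0] = -1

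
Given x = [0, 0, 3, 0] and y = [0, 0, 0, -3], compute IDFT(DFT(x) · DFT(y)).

(x ⊛ y)[n] = Σ(m=0 to 3) x[m] · y[(n-m) mod 4]

Computing each output sample:
(x ⊛ y)[0] = 0
(x ⊛ y)[1] = -9
(x ⊛ y)[2] = 0
(x ⊛ y)[3] = 0

x ⊛ y = [0, -9, 0, 0]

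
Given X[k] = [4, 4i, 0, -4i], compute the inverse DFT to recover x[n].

x[n] = (1/4) Σ(k=0 to 3) X[k] · e^(2πikn/4)

Computing each x[n]:
x[0] = 1
x[1] = -1
x[2] = 1
x[3] = 3

x = [1, -1, 1, 3]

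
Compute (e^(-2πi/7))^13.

Since ω_7^7 = 1, powers reduce modulo 7.
13 mod 7 = 6
So ω_7^13 = ω_7^6 = e^(-2πi·6/7)

ω_7^13 = ω_7^6 = 0.6235+0.7818i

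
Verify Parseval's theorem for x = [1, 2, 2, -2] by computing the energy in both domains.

Time domain:
Σ|x[n]|² = |1|² + |2|² + |2|² + |-2|² = 13.0000

Frequency domain:
(1/4)Σ|X[k]|² = (1/4)(|3|² + |-1-4i|² + |3|² + |-1+4i|²) = (1/4)·52.0000 = 13.0000

Both sides agree, confirming Parseval's theorem.

Σ|x[n]|² = (1/N)Σ|X[k]|² = 13.0000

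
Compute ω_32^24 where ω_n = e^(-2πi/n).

ω_32^24 = e^(-2πi·24/32)
= cos(-2π·24/32) + i·sin(-2π·24/32)
= cos(-48π/32) + i·sin(-48π/32)

ω_32^24 = cos(-48π/32) + i·sin(-48π/32) = 1i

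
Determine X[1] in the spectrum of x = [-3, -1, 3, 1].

X[1] = Σ(n=0 to 3) x[n] · ω_4^(1n) where ω_4 = e^(-2πi/4)
= (-3)·ω_4^0 + (-1)·ω_4^1 + (3)·ω_4^2 + (1)·ω_4^3

X[1] = -6+2i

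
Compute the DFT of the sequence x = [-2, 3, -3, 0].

X[k] = Σ(n=0 to 3) x[n] · ω_4^(nk)
where ω_4 = e^(-2πi/4)

Computing each X[k]:
X[0] = -2
X[1] = 1-3i
X[2] = -8
X[3] = 1+3i

X = [-2, 1-3i, -8, 1+3i]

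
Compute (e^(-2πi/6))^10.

Since ω_6^6 = 1, powers reduce modulo 6.
10 mod 6 = 4
So ω_6^10 = ω_6^4 = e^(-2πi·4/6)

ω_6^10 = ω_6^4 = -0.5000+0.8660i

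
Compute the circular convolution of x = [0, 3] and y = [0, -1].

(x ⊛ y)[n] = Σ(m=0 to 1) x[m] · y[(n-m) mod 2]

Computing each output sample:
(x ⊛ y)[0] = -3
(x ⊛ y)[1] = 0

x ⊛ y = [-3, 0]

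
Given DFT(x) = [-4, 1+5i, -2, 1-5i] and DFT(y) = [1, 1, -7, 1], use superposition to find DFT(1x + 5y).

By linearity: DFT(1x + 5y) = 1·DFT(x) + 5·DFT(y)
= 1·[-4, 1+5i, -2, 1-5i] + 5·[1, 1, -7, 1]

Computing element-wise:
Z[0] = 1·(-4) + 5·(1) = 1
Z[1] = 1·(1+5i) + 5·(1) = 6+5i
Z[2] = 1·(-2) + 5·(-7) = -37
Z[3] = 1·(1-5i) + 5·(1) = 6-5i

DFT(1x + 5y) = 1·X + 5·Y = [1, 6+5i, -37, 6-5i]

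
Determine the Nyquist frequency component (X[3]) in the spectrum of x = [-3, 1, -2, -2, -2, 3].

X[3] = Σ(n=0 to 5) x[n] · ω_6^(3n) where ω_6 = e^(-2πi/6)
= (-3)·ω_6^0 + (1)·ω_6^3 + (-2)·ω_6^6 + (-2)·ω_6^9 + (-2)·ω_6^12 + (3)·ω_6^15

X[3] = -9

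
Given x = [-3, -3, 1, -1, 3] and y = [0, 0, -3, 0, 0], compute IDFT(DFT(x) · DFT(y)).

(x ⊛ y)[n] = Σ(m=0 to 4) x[m] · y[(n-m) mod 5]

Computing each output sample:
(x ⊛ y)[0] = 3
(x ⊛ y)[1] = -9
(x ⊛ y)[2] = 9
(x ⊛ y)[3] = 9
(x ⊛ y)[4] = -3

x ⊛ y = [3, -9, 9, 9, -3]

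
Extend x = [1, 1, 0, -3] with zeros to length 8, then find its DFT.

Original 4-point DFT: [-1, 1-4i, 3, 1+4i]
Zero-padded 8-point DFT provides frequency interpolation.

DFT_8([x, 0, ...]) = [-1, 3.8284+1.4142i, 1-4i, -1.8284+1.4142i, 3, -1.8284-1.4142i, 1+4i, 3.8284-1.4142i]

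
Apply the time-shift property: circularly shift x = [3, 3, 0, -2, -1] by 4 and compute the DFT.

Time shift by 4: X_shifted[k] = ω_5^(4k) · X[k]
Shifted x = [3, 0, -2, -1, 3]

DFT(x[n-4]) = [3, 6.3541+3.4410i, -0.3541+0.8123i, -0.3541-0.8123i, 6.3541-3.4410i]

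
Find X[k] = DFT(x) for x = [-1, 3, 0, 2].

X[k] = Σ(n=0 to 3) x[n] · ω_4^(nk)
where ω_4 = e^(-2πi/4)

Computing each X[k]:
X[0] = 4
X[1] = -1-1i
X[2] = -6
X[3] = -1+1i

X = [4, -1-1i, -6, -1+1i]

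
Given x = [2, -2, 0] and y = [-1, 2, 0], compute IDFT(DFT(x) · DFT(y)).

(x ⊛ y)[n] = Σ(m=0 to 2) x[m] · y[(n-m) mod 3]

Computing each output sample:
(x ⊛ y)[0] = -2
(x ⊛ y)[1] = 6
(x ⊛ y)[2] = -4

x ⊛ y = [-2, 6, -4]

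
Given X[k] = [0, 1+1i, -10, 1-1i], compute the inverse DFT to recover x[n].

x[n] = (1/4) Σ(k=0 to 3) X[k] · e^(2πikn/4)

Computing each x[n]:
x[0] = -2
x[1] = 2
x[2] = -3
x[3] = 3

x = [-2, 2, -3, 3]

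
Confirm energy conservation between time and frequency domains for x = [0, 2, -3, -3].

Time domain:
Σ|x[n]|² = |0|² + |2|² + |-3|² + |-3|² = 22.0000

Frequency domain:
(1/4)Σ|X[k]|² = (1/4)(|-4|² + |3-5i|² + |-2|² + |3+5i|²) = (1/4)·88.0000 = 22.0000

Both sides agree, confirming Parseval's theorem.

Σ|x[n]|² = (1/N)Σ|X[k]|² = 22.0000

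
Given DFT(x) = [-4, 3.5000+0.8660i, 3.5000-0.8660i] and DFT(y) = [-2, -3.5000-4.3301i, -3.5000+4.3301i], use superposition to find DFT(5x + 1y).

By linearity: DFT(5x + 1y) = 5·DFT(x) + 1·DFT(y)
= 5·[-4, 3.5000+0.8660i, 3.5000-0.8660i] + 1·[-2, -3.5000-4.3301i, -3.5000+4.3301i]

Computing element-wise:
Z[0] = 5·(-4) + 1·(-2) = -22
Z[1] = 5·(3.5000+0.8660i) + 1·(-3.5000-4.3301i) = 14.0000-0.0001i
Z[2] = 5·(3.5000-0.8660i) + 1·(-3.5000+4.3301i) = 14.0000+0.0001i

DFT(5x + 1y) = 5·X + 1·Y = [-22, 14.0000-0.0001i, 14.0000+0.0001i]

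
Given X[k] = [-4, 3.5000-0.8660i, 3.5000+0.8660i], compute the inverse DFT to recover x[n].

x[n] = (1/3) Σ(k=0 to 2) X[k] · e^(2πikn/3)

Computing each x[n]:
x[0] = 1
x[1] = -2
x[2] = -3

x = [1, -2, -3]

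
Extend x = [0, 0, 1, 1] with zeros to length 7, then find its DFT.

Original 4-point DFT: [2, -1+1i, 0, -1-1i]
Zero-padded 7-point DFT provides frequency interpolation.

DFT_7([x, 0, ...]) = [2, -1.1235-1.4088i, -0.2775+1.2157i, 0.4010-0.1931i, 0.4010+0.1931i, -0.2775-1.2157i, -1.1235+1.4088i]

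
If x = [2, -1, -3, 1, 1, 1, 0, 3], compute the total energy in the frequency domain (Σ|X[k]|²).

Parseval: Σ|x[n]|² = (1/N)Σ|X[k]|², so Σ|X[k]|² = N·Σ|x[n]|² = 8·26.0000

Σ|X[k]|² = N·Σ|x[n]|² = 8·26.0000 = 208.0000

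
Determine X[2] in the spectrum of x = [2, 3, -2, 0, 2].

X[2] = Σ(n=0 to 4) x[n] · ω_5^(2n) where ω_5 = e^(-2πi/5)
= (2)·ω_5^0 + (3)·ω_5^2 + (-2)·ω_5^4 + (0)·ω_5^6 + (2)·ω_5^8

X[2] = -2.6631-2.4899i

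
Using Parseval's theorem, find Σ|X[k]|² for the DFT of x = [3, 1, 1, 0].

Parseval: Σ|x[n]|² = (1/N)Σ|X[k]|², so Σ|X[k]|² = N·Σ|x[n]|² = 4·11.0000

Σ|X[k]|² = N·Σ|x[n]|² = 4·11.0000 = 44.0000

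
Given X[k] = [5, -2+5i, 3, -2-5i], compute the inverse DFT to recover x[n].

x[n] = (1/4) Σ(k=0 to 3) X[k] · e^(2πikn/4)

Computing each x[n]:
x[0] = 1
x[1] = -2
x[2] = 3
x[3] = 3

x = [1, -2, 3, 3]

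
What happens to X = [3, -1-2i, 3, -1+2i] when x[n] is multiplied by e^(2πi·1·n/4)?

Modulation property: DFT(ω_4^(-1n)·x[n]) = X[(k-1) mod 4], so circularly shift X by 1 positions.

X[k-1] = [-1+2i, 3, -1-2i, 3]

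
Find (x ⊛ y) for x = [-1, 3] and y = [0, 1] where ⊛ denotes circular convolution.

(x ⊛ y)[n] = Σ(m=0 to 1) x[m] · y[(n-m) mod 2]

Computing each output sample:
(x ⊛ y)[0] = 3
(x ⊛ y)[1] = -1

x ⊛ y = [3, -1]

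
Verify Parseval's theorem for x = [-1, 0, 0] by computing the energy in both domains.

Time domain:
Σ|x[n]|² = |-1|² + |0|² + |0|² = 1.0000

Frequency domain:
(1/3)Σ|X[k]|² = (1/3)(|-1|² + |-1|² + |-1|²) = (1/3)·3.0000 = 1.0000

Both sides agree, confirming Parseval's theorem.

Σ|x[n]|² = (1/N)Σ|X[k]|² = 1.0000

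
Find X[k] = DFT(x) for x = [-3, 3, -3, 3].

X[k] = Σ(n=0 to 3) x[n] · ω_4^(nk)
where ω_4 = e^(-2πi/4)

Computing each X[k]:
X[0] = 0
X[1] = 0
X[2] = -12
X[3] = 0

X = [0, 0, -12, 0]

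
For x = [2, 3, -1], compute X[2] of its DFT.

X[2] = Σ(n=0 to 2) x[n] · ω_3^(2n) where ω_3 = e^(-2πi/3)
= (2)·ω_3^0 + (3)·ω_3^2 + (-1)·ω_3^4

X[2] = 1.0000+3.4641i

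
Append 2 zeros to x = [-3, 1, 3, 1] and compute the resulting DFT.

Original 4-point DFT: [2, -6, -2, -6]
Zero-padded 6-point DFT provides frequency interpolation.

DFT_6([x, 0, ...]) = [2, -5.0000-3.4641i, -4.0000+1.7321i, -2, -4.0000-1.7321i, -5.0000+3.4641i]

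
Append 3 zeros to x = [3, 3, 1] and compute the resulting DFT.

Original 3-point DFT: [7, 1.0000-1.7321i, 1.0000+1.7321i]
Zero-padded 6-point DFT provides frequency interpolation.

DFT_6([x, 0, ...]) = [7, 4.0000-3.4641i, 1.0000-1.7321i, 1, 1.0000+1.7321i, 4.0000+3.4641i]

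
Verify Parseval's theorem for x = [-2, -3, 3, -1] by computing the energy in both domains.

Time domain:
Σ|x[n]|² = |-2|² + |-3|² + |3|² + |-1|² = 23.0000

Frequency domain:
(1/4)Σ|X[k]|² = (1/4)(|-3|² + |-5+2i|² + |5|² + |-5-2i|²) = (1/4)·92.0000 = 23.0000

Both sides agree, confirming Parseval's theorem.

Σ|x[n]|² = (1/N)Σ|X[k]|² = 23.0000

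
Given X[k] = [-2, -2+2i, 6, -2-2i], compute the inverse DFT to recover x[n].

x[n] = (1/4) Σ(k=0 to 3) X[k] · e^(2πikn/4)

Computing each x[n]:
x[0] = 0
x[1] = -3
x[2] = 2
x[3] = -1

x = [0, -3, 2, -1]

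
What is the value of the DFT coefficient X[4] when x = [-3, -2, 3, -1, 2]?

X[4] = Σ(n=0 to 4) x[n] · ω_5^(4n) where ω_5 = e^(-2πi/5)
= (-3)·ω_5^0 + (-2)·ω_5^4 + (3)·ω_5^8 + (-1)·ω_5^12 + (2)·ω_5^16

X[4] = -4.6180-1.4531i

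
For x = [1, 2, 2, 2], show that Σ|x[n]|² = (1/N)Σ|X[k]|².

Time domain:
Σ|x[n]|² = |1|² + |2|² + |2|² + |2|² = 13.0000

Frequency domain:
(1/4)Σ|X[k]|² = (1/4)(|7|² + |-1|² + |-1|² + |-1|²) = (1/4)·52.0000 = 13.0000

Both sides agree, confirming Parseval's theorem.

Σ|x[n]|² = (1/N)Σ|X[k]|² = 13.0000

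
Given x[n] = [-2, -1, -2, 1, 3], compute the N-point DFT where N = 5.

X[k] = Σ(n=0 to 4) x[n] · ω_5^(nk)
where ω_5 = e^(-2πi/5)

Computing each X[k]:
X[0] = -1
X[1] = -0.5729+5.5676i
X[2] = -3.9271-0.5020i
X[3] = -3.9271+0.5020i
X[4] = -0.5729-5.5676i

X = [-1, -0.5729+5.5676i, -3.9271-0.5020i, -3.9271+0.5020i, -0.5729-5.5676i]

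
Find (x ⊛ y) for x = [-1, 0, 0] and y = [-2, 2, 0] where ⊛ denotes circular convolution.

(x ⊛ y)[n] = Σ(m=0 to 2) x[m] · y[(n-m) mod 3]

Computing each output sample:
(x ⊛ y)[0] = 2
(x ⊛ y)[1] = -2
(x ⊛ y)[2] = 0

x ⊛ y = [2, -2, 0]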